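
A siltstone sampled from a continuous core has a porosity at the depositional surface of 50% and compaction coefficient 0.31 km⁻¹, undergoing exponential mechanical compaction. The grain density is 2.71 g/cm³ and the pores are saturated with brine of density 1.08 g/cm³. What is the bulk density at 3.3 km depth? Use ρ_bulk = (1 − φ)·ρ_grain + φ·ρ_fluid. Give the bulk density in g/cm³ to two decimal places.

2.42 g/cm³

Porosity at depth: n = 0.5·exp(−0.31×3.3) = 0.5×0.3595 = 0.1798
Bulk density: ρ_b = (1−n)ρ_g + n·ρ_f = 0.8202×2.71 + 0.1798×1.08
       = 2.223 + 0.194 = 2.417 g/cm³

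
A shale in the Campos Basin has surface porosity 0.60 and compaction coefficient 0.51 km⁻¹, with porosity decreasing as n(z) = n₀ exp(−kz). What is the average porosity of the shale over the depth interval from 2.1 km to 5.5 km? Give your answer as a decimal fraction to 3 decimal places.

⟨n⟩ = (1/(z₂−z₁)) ∫ n₀ e^(−kz) dz = n₀·(e^(−k·z₁) − e^(−k·z₂)) / (k·(z₂−z₁))
e^(−0.51×2.1) = 0.3427; e^(−0.51×5.5) = 0.0605
⟨n⟩ = 0.6 × (0.3427 − 0.0605) / (0.51 × 3.4) = 0.6 × 0.1627 = 0.0976

0.098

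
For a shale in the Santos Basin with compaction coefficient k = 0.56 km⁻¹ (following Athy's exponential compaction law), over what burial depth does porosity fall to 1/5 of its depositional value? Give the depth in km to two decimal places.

n/n₀ = 1/5 ⇒ exp(−k·z) = 1/5 ⇒ z = ln(5) / k
z = 1.6094 / 0.56 = 2.874 km

2.87 km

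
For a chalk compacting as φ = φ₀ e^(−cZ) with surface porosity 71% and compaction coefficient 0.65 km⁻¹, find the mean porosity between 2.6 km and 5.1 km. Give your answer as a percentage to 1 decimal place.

6.5%

⟨φ⟩ = (1/(Z₂−Z₁)) ∫ φ₀ e^(−cZ) dZ = φ₀·(e^(−c·Z₁) − e^(−c·Z₂)) / (c·(Z₂−Z₁))
e^(−0.65×2.6) = 0.1845; e^(−0.65×5.1) = 0.0363
⟨φ⟩ = 0.71 × (0.1845 − 0.0363) / (0.65 × 2.5) = 0.71 × 0.0912 = 0.0647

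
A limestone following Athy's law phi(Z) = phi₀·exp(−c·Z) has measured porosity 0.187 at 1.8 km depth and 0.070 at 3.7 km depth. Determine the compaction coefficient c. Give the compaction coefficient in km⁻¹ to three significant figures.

Athy: phi(Z) = phi₀ e^(−cZ) ⇒ phi₁/phi₂ = e^{c(Z₂−Z₁)} ⇒ c = ln(phi₁/phi₂)/(Z₂−Z₁)
c = ln(0.187/0.07) / (3.7 − 1.8) = ln(2.671) / 1.9 = 0.9826 / 1.9 = 0.5172 km⁻¹

0.517 km⁻¹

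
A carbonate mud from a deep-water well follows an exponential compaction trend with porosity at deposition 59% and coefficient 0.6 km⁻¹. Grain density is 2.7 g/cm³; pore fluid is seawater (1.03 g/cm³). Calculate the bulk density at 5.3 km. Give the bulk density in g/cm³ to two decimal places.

Porosity at depth: φ = 0.59·exp(−0.6×5.3) = 0.59×0.0416 = 0.0245
Bulk density: ρ_b = (1−φ)ρ_g + φ·ρ_f = 0.9755×2.7 + 0.0245×1.03
       = 2.634 + 0.025 = 2.659 g/cm³

2.66 g/cm³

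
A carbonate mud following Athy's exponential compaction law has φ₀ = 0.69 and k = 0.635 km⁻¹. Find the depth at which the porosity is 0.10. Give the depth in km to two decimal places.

3.04 km

Invert Athy's law: z = ln(φ₀/φ) / k
z = ln(0.69/0.1) / 0.635 = ln(6.9) / 0.635 = 1.9315 / 0.635 = 3.042 km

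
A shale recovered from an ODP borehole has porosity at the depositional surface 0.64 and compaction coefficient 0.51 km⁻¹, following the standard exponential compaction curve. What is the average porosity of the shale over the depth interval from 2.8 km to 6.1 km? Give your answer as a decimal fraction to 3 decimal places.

0.074

⟨n⟩ = (1/(d₂−d₁)) ∫ n₀ e^(−kd) dd = n₀·(e^(−k·d₁) − e^(−k·d₂)) / (k·(d₂−d₁))
e^(−0.51×2.8) = 0.2398; e^(−0.51×6.1) = 0.0446
⟨n⟩ = 0.64 × (0.2398 − 0.0446) / (0.51 × 3.3) = 0.64 × 0.1160 = 0.0742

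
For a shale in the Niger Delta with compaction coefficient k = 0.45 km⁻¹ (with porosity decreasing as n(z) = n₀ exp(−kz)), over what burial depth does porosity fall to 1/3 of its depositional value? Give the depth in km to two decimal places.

n/n₀ = 1/3 ⇒ exp(−k·z) = 1/3 ⇒ z = ln(3) / k
z = 1.0986 / 0.45 = 2.441 km

2.44 km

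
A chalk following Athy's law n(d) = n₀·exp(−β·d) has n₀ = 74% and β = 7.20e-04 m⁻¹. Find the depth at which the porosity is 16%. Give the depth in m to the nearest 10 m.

2130 m

Working in km (1 km = 1000 m; β in km⁻¹ = β in m⁻¹ × 1000):
Invert Athy's law: d = ln(n₀/n) / β
d = ln(0.74/0.16) / 0.72 = ln(4.625) / 0.72 = 1.5315 / 0.72 = 2.127 km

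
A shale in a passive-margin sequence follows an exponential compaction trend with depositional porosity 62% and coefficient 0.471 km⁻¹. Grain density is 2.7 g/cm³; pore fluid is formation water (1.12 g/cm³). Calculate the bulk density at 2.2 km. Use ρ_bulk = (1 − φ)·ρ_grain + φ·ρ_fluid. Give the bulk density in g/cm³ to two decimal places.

Porosity at depth: phi = 0.62·exp(−0.471×2.2) = 0.62×0.3548 = 0.2200
Bulk density: ρ_b = (1−phi)ρ_g + phi·ρ_f = 0.7800×2.7 + 0.2200×1.12
       = 2.106 + 0.246 = 2.352 g/cm³

2.35 g/cm³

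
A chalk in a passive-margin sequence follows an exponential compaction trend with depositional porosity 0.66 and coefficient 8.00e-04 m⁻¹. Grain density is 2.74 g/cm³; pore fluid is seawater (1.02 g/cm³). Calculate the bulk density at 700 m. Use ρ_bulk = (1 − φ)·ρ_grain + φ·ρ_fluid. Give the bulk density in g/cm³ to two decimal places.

2.09 g/cm³

Working in km (1 km = 1000 m; c in km⁻¹ = c in m⁻¹ × 1000):
Porosity at depth: phi = 0.66·exp(−0.8×0.7) = 0.66×0.5712 = 0.3770
Bulk density: ρ_b = (1−phi)ρ_g + phi·ρ_f = 0.6230×2.74 + 0.3770×1.02
       = 1.707 + 0.385 = 2.092 g/cm³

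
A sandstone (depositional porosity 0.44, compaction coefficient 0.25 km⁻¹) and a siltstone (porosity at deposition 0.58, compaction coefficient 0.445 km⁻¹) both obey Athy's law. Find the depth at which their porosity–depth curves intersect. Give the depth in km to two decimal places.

1.42 km

Set phi₀ₐ e^(−cₐz) = phi₀ᵦ e^(−cᵦz) ⇒ ln(phi₀ₐ/phi₀ᵦ) = (cₐ − cᵦ)·z
z = ln(0.44/0.58) / (0.25 − 0.445) = -0.2763 / -0.195 = 1.417 km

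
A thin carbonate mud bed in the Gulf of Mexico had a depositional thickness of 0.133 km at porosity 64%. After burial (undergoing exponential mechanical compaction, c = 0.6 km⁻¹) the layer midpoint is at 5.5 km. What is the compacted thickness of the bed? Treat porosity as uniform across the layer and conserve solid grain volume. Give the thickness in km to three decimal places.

Porosity at 5.5 km: n = 0.64·exp(−0.6×5.5) = 0.0236
Solid-volume conservation: h(1−n) = h₀(1−n₀) ⇒ h = h₀·(1−n₀)/(1−n)
h = 0.133 × (1 − 0.64)/(1 − 0.0236) = 0.133 × 0.3687 = 0.0490 km

0.049 km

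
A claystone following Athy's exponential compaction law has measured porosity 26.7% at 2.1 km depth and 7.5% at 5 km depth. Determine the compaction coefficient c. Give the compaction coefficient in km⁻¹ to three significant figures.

0.438 km⁻¹

Athy: phi(z) = phi₀ e^(−cz) ⇒ phi₁/phi₂ = e^{c(z₂−z₁)} ⇒ c = ln(phi₁/phi₂)/(z₂−z₁)
c = ln(0.267/0.075) / (5 − 2.1) = ln(3.56) / 2.9 = 1.2698 / 2.9 = 0.4378 km⁻¹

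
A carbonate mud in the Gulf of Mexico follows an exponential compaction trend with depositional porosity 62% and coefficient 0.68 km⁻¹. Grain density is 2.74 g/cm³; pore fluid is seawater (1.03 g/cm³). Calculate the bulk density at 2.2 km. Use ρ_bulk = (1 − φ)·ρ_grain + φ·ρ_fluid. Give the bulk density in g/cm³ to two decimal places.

Porosity at depth: φ = 0.62·exp(−0.68×2.2) = 0.62×0.2240 = 0.1389
Bulk density: ρ_b = (1−φ)ρ_g + φ·ρ_f = 0.8611×2.74 + 0.1389×1.03
       = 2.359 + 0.143 = 2.502 g/cm³

2.50 g/cm³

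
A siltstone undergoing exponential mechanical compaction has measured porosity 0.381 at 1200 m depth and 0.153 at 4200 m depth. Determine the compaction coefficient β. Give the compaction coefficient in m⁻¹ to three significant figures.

0.000304 m⁻¹

Working in km (1 km = 1000 m; β in km⁻¹ = β in m⁻¹ × 1000):
Athy: n(d) = n₀ e^(−βd) ⇒ n₁/n₂ = e^{β(d₂−d₁)} ⇒ β = ln(n₁/n₂)/(d₂−d₁)
β = ln(0.381/0.153) / (4.2 − 1.2) = ln(2.49) / 3 = 0.9124 / 3 = 0.3041 km⁻¹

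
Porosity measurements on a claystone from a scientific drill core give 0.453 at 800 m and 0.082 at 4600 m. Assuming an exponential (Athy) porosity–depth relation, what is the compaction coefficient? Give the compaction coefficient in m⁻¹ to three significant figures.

Working in km (1 km = 1000 m; k in km⁻¹ = k in m⁻¹ × 1000):
Athy: n(z) = n₀ e^(−kz) ⇒ n₁/n₂ = e^{k(z₂−z₁)} ⇒ k = ln(n₁/n₂)/(z₂−z₁)
k = ln(0.453/0.082) / (4.6 − 0.8) = ln(5.524) / 3.8 = 1.7092 / 3.8 = 0.4498 km⁻¹

0.000450 m⁻¹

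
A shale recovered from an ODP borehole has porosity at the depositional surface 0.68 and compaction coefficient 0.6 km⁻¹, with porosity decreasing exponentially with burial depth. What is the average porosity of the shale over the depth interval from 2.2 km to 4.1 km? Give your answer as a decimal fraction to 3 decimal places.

0.108

⟨n⟩ = (1/(d₂−d₁)) ∫ n₀ e^(−βd) dd = n₀·(e^(−β·d₁) − e^(−β·d₂)) / (β·(d₂−d₁))
e^(−0.6×2.2) = 0.2671; e^(−0.6×4.1) = 0.0854
⟨n⟩ = 0.68 × (0.2671 − 0.0854) / (0.6 × 1.9) = 0.68 × 0.1594 = 0.1084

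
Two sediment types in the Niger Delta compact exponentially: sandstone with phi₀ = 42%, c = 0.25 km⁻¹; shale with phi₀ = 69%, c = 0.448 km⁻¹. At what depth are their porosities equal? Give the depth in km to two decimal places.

2.51 km

Set phi₀ₐ e^(−cₐd) = phi₀ᵦ e^(−cᵦd) ⇒ ln(phi₀ₐ/phi₀ᵦ) = (cₐ − cᵦ)·d
d = ln(0.42/0.69) / (0.25 − 0.448) = -0.4964 / -0.198 = 2.507 km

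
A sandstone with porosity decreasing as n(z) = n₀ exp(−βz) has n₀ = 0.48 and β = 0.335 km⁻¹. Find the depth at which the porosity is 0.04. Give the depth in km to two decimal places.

Invert Athy's law: z = ln(n₀/n) / β
z = ln(0.48/0.04) / 0.335 = ln(12) / 0.335 = 2.4849 / 0.335 = 7.418 km

7.42 km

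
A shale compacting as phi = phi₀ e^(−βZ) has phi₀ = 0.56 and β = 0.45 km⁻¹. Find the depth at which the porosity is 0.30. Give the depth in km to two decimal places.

1.39 km

Invert Athy's law: Z = ln(phi₀/phi) / β
Z = ln(0.56/0.3) / 0.45 = ln(1.867) / 0.45 = 0.6242 / 0.45 = 1.387 km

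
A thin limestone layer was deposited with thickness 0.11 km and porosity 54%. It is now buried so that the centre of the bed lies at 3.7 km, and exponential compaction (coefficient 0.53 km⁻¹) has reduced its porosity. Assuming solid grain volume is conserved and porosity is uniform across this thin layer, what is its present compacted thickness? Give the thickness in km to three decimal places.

Porosity at 3.7 km: n = 0.54·exp(−0.53×3.7) = 0.0760
Solid-volume conservation: h(1−n) = h₀(1−n₀) ⇒ h = h₀·(1−n₀)/(1−n)
h = 0.11 × (1 − 0.54)/(1 − 0.0760) = 0.11 × 0.4978 = 0.0548 km

0.055 km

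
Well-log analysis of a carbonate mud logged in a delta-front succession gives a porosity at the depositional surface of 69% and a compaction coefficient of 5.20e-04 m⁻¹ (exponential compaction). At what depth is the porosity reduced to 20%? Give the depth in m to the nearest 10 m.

2380 m

Working in km (1 km = 1000 m; β in km⁻¹ = β in m⁻¹ × 1000):
Invert Athy's law: d = ln(n₀/n) / β
d = ln(0.69/0.2) / 0.52 = ln(3.45) / 0.52 = 1.2384 / 0.52 = 2.381 km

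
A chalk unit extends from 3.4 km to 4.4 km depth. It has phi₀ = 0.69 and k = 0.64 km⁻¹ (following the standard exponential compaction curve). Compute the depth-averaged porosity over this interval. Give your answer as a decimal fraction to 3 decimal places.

⟨phi⟩ = (1/(z₂−z₁)) ∫ phi₀ e^(−kz) dz = phi₀·(e^(−k·z₁) − e^(−k·z₂)) / (k·(z₂−z₁))
e^(−0.64×3.4) = 0.1135; e^(−0.64×4.4) = 0.0598
⟨phi⟩ = 0.69 × (0.1135 − 0.0598) / (0.64 × 1) = 0.69 × 0.0838 = 0.0578

0.058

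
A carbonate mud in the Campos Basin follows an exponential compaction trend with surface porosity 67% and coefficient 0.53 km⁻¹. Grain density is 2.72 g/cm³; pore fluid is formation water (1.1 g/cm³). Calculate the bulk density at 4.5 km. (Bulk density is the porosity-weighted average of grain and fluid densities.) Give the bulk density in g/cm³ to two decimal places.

Porosity at depth: n = 0.67·exp(−0.53×4.5) = 0.67×0.0921 = 0.0617
Bulk density: ρ_b = (1−n)ρ_g + n·ρ_f = 0.9383×2.72 + 0.0617×1.1
       = 2.552 + 0.068 = 2.620 g/cm³

2.62 g/cm³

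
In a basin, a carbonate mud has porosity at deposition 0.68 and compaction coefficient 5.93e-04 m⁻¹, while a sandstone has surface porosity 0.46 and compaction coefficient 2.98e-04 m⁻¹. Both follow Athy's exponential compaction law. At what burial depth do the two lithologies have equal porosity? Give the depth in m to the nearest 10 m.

1320 m

Working in km (1 km = 1000 m; β in km⁻¹ = β in m⁻¹ × 1000):
Set phi₀ₐ e^(−βₐd) = phi₀ᵦ e^(−βᵦd) ⇒ ln(phi₀ₐ/phi₀ᵦ) = (βₐ − βᵦ)·d
d = ln(0.68/0.46) / (0.593 − 0.298) = 0.3909 / 0.295 = 1.325 km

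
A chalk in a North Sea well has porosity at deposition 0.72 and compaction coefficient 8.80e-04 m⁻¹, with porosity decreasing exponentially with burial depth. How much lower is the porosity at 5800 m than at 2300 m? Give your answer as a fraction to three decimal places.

Working in km (1 km = 1000 m; β in km⁻¹ = β in m⁻¹ × 1000):
φ(2.3) = 0.72·e^(−0.88×2.3) = 0.0951
φ(5.8) = 0.72·e^(−0.88×5.8) = 0.0044
Δφ = 0.0951 − 0.0044 = 0.0908

0.091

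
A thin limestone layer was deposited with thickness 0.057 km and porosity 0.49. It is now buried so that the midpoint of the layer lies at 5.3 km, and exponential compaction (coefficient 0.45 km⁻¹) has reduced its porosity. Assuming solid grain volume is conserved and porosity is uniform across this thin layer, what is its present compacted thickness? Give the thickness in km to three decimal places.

0.030 km

Porosity at 5.3 km: n = 0.49·exp(−0.45×5.3) = 0.0451
Solid-volume conservation: h(1−n) = h₀(1−n₀) ⇒ h = h₀·(1−n₀)/(1−n)
h = 0.057 × (1 − 0.49)/(1 − 0.0451) = 0.057 × 0.5341 = 0.0304 km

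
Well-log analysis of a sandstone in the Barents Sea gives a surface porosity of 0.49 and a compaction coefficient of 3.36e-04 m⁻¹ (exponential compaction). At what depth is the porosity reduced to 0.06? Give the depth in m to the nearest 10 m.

6250 m

Working in km (1 km = 1000 m; c in km⁻¹ = c in m⁻¹ × 1000):
Invert Athy's law: z = ln(φ₀/φ) / c
z = ln(0.49/0.06) / 0.336 = ln(8.167) / 0.336 = 2.1001 / 0.336 = 6.250 km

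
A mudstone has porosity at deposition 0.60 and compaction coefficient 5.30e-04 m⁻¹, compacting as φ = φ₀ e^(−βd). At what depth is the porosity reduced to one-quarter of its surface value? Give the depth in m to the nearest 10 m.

Working in km (1 km = 1000 m; β in km⁻¹ = β in m⁻¹ × 1000):
φ/φ₀ = 1/4 ⇒ exp(−β·d) = 1/4 ⇒ d = ln(4) / β
d = 1.3863 / 0.53 = 2.616 km

2620 m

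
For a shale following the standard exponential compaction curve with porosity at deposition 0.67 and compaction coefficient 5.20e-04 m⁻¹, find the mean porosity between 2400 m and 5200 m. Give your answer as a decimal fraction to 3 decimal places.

0.101

Working in km (1 km = 1000 m; c in km⁻¹ = c in m⁻¹ × 1000):
⟨phi⟩ = (1/(d₂−d₁)) ∫ phi₀ e^(−cd) dd = phi₀·(e^(−c·d₁) − e^(−c·d₂)) / (c·(d₂−d₁))
e^(−0.52×2.4) = 0.2871; e^(−0.52×5.2) = 0.0669
⟨phi⟩ = 0.67 × (0.2871 − 0.0669) / (0.52 × 2.8) = 0.67 × 0.1512 = 0.1013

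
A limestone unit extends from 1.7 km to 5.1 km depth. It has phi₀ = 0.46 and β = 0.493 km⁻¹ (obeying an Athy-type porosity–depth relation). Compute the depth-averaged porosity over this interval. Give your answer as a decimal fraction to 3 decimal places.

0.096

⟨phi⟩ = (1/(z₂−z₁)) ∫ phi₀ e^(−βz) dz = phi₀·(e^(−β·z₁) − e^(−β·z₂)) / (β·(z₂−z₁))
e^(−0.493×1.7) = 0.4325; e^(−0.493×5.1) = 0.0809
⟨phi⟩ = 0.46 × (0.4325 − 0.0809) / (0.493 × 3.4) = 0.46 × 0.2098 = 0.0965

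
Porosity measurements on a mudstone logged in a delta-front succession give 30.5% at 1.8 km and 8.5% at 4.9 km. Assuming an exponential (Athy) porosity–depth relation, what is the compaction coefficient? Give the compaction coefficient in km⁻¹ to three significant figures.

Athy: phi(d) = phi₀ e^(−βd) ⇒ phi₁/phi₂ = e^{β(d₂−d₁)} ⇒ β = ln(phi₁/phi₂)/(d₂−d₁)
β = ln(0.305/0.085) / (4.9 − 1.8) = ln(3.588) / 3.1 = 1.2777 / 3.1 = 0.4121 km⁻¹

0.412 km⁻¹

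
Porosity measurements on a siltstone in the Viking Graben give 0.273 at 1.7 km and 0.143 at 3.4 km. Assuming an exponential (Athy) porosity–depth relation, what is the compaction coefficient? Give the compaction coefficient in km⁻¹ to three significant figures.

0.380 km⁻¹

Athy: phi(z) = phi₀ e^(−cz) ⇒ phi₁/phi₂ = e^{c(z₂−z₁)} ⇒ c = ln(phi₁/phi₂)/(z₂−z₁)
c = ln(0.273/0.143) / (3.4 − 1.7) = ln(1.909) / 1.7 = 0.6466 / 1.7 = 0.3804 km⁻¹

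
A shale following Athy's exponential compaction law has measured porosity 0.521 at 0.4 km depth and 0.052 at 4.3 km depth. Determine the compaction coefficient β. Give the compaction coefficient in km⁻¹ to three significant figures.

Athy: φ(z) = φ₀ e^(−βz) ⇒ φ₁/φ₂ = e^{β(z₂−z₁)} ⇒ β = ln(φ₁/φ₂)/(z₂−z₁)
β = ln(0.521/0.052) / (4.3 − 0.4) = ln(10.02) / 3.9 = 2.3045 / 3.9 = 0.5909 km⁻¹

0.591 km⁻¹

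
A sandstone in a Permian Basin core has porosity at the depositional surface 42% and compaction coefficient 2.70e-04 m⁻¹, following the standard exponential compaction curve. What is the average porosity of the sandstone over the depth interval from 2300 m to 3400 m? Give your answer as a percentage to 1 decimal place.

19.5%

Working in km (1 km = 1000 m; k in km⁻¹ = k in m⁻¹ × 1000):
⟨phi⟩ = (1/(d₂−d₁)) ∫ phi₀ e^(−kd) dd = phi₀·(e^(−k·d₁) − e^(−k·d₂)) / (k·(d₂−d₁))
e^(−0.27×2.3) = 0.5374; e^(−0.27×3.4) = 0.3993
⟨phi⟩ = 0.42 × (0.5374 − 0.3993) / (0.27 × 1.1) = 0.42 × 0.4649 = 0.1953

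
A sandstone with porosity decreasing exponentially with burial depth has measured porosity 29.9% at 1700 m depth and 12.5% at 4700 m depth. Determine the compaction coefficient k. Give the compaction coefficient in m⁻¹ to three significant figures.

0.000291 m⁻¹

Working in km (1 km = 1000 m; k in km⁻¹ = k in m⁻¹ × 1000):
Athy: phi(Z) = phi₀ e^(−kZ) ⇒ phi₁/phi₂ = e^{k(Z₂−Z₁)} ⇒ k = ln(phi₁/phi₂)/(Z₂−Z₁)
k = ln(0.299/0.125) / (4.7 − 1.7) = ln(2.392) / 3 = 0.8721 / 3 = 0.2907 km⁻¹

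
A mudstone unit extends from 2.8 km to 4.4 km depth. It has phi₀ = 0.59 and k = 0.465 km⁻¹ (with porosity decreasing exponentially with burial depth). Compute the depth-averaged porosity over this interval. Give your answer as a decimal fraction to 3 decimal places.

0.113

⟨phi⟩ = (1/(z₂−z₁)) ∫ phi₀ e^(−kz) dz = phi₀·(e^(−k·z₁) − e^(−k·z₂)) / (k·(z₂−z₁))
e^(−0.465×2.8) = 0.2720; e^(−0.465×4.4) = 0.1293
⟨phi⟩ = 0.59 × (0.2720 − 0.1293) / (0.465 × 1.6) = 0.59 × 0.1918 = 0.1132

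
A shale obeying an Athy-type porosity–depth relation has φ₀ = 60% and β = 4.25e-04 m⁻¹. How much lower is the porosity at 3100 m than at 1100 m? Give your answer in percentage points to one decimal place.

Working in km (1 km = 1000 m; β in km⁻¹ = β in m⁻¹ × 1000):
φ(1.1) = 0.6·e^(−0.425×1.1) = 0.3759
φ(3.1) = 0.6·e^(−0.425×3.1) = 0.1607
Δφ = 0.3759 − 0.1607 = 0.2153

21.5 percentage points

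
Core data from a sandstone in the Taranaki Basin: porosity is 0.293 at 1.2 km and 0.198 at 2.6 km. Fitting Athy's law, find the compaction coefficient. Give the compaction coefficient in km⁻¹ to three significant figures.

Athy: φ(Z) = φ₀ e^(−kZ) ⇒ φ₁/φ₂ = e^{k(Z₂−Z₁)} ⇒ k = ln(φ₁/φ₂)/(Z₂−Z₁)
k = ln(0.293/0.198) / (2.6 − 1.2) = ln(1.48) / 1.4 = 0.3919 / 1.4 = 0.2799 km⁻¹

0.280 km⁻¹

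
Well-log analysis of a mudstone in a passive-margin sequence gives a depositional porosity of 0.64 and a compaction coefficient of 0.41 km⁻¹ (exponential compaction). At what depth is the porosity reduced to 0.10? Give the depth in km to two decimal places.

4.53 km

Invert Athy's law: d = ln(φ₀/φ) / c
d = ln(0.64/0.1) / 0.41 = ln(6.4) / 0.41 = 1.8563 / 0.41 = 4.528 km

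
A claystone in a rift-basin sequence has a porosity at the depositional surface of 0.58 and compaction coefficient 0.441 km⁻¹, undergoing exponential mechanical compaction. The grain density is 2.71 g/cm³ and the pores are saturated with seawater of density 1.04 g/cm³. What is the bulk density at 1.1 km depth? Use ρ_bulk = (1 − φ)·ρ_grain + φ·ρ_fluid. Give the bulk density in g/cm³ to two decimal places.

2.11 g/cm³

Porosity at depth: phi = 0.58·exp(−0.441×1.1) = 0.58×0.6156 = 0.3571
Bulk density: ρ_b = (1−phi)ρ_g + phi·ρ_f = 0.6429×2.71 + 0.3571×1.04
       = 1.742 + 0.371 = 2.114 g/cm³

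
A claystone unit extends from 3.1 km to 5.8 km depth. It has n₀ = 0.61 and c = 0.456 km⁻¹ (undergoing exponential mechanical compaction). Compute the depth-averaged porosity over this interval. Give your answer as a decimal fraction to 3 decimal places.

⟨n⟩ = (1/(z₂−z₁)) ∫ n₀ e^(−cz) dz = n₀·(e^(−c·z₁) − e^(−c·z₂)) / (c·(z₂−z₁))
e^(−0.456×3.1) = 0.2433; e^(−0.456×5.8) = 0.0710
⟨n⟩ = 0.61 × (0.2433 − 0.0710) / (0.456 × 2.7) = 0.61 × 0.1399 = 0.0853

0.085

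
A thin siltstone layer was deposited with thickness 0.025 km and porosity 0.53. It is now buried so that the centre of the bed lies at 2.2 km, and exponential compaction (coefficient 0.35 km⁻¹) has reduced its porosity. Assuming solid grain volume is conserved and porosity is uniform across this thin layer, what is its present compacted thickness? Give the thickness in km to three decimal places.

0.016 km

Porosity at 2.2 km: n = 0.53·exp(−0.35×2.2) = 0.2454
Solid-volume conservation: h(1−n) = h₀(1−n₀) ⇒ h = h₀·(1−n₀)/(1−n)
h = 0.025 × (1 − 0.53)/(1 − 0.2454) = 0.025 × 0.6228 = 0.0156 km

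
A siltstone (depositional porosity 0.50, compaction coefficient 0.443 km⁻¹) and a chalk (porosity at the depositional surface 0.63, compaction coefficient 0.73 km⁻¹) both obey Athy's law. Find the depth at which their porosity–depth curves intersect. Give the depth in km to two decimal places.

0.81 km

Set phi₀ₐ e^(−kₐz) = phi₀ᵦ e^(−kᵦz) ⇒ ln(phi₀ₐ/phi₀ᵦ) = (kₐ − kᵦ)·z
z = ln(0.5/0.63) / (0.443 − 0.73) = -0.2311 / -0.287 = 0.805 km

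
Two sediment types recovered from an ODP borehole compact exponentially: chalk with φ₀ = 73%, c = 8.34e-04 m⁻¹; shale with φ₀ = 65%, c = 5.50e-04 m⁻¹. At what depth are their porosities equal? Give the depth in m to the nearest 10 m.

Working in km (1 km = 1000 m; c in km⁻¹ = c in m⁻¹ × 1000):
Set φ₀ₐ e^(−cₐZ) = φ₀ᵦ e^(−cᵦZ) ⇒ ln(φ₀ₐ/φ₀ᵦ) = (cₐ − cᵦ)·Z
Z = ln(0.73/0.65) / (0.834 − 0.55) = 0.1161 / 0.284 = 0.409 km

410 m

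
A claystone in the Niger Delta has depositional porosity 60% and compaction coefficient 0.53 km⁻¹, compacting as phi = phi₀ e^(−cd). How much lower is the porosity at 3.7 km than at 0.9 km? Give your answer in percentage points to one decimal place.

28.8 percentage points

phi(0.9) = 0.6·e^(−0.53×0.9) = 0.3724
phi(3.7) = 0.6·e^(−0.53×3.7) = 0.0844
Δphi = 0.3724 − 0.0844 = 0.2880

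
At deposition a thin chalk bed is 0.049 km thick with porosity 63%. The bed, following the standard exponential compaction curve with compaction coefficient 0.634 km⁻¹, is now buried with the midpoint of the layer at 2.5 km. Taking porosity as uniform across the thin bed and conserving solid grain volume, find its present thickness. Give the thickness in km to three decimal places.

Porosity at 2.5 km: phi = 0.63·exp(−0.634×2.5) = 0.1291
Solid-volume conservation: h(1−phi) = h₀(1−phi₀) ⇒ h = h₀·(1−phi₀)/(1−phi)
h = 0.049 × (1 − 0.63)/(1 − 0.1291) = 0.049 × 0.4249 = 0.0208 km

0.021 km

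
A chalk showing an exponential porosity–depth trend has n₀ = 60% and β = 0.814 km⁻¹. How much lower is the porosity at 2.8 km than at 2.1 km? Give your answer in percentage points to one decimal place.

4.7 percentage points

n(2.1) = 0.6·e^(−0.814×2.1) = 0.1086
n(2.8) = 0.6·e^(−0.814×2.8) = 0.0614
Δn = 0.1086 − 0.0614 = 0.0472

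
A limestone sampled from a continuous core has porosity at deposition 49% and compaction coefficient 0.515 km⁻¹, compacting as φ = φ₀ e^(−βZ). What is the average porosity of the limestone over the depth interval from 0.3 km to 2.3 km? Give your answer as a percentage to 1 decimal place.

⟨φ⟩ = (1/(Z₂−Z₁)) ∫ φ₀ e^(−βZ) dZ = φ₀·(e^(−β·Z₁) − e^(−β·Z₂)) / (β·(Z₂−Z₁))
e^(−0.515×0.3) = 0.8568; e^(−0.515×2.3) = 0.3059
⟨φ⟩ = 0.49 × (0.8568 − 0.3059) / (0.515 × 2) = 0.49 × 0.5349 = 0.2621

26.2%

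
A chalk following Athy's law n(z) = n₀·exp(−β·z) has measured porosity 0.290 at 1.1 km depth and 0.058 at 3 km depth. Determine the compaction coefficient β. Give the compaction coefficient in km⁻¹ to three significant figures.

0.847 km⁻¹

Athy: n(z) = n₀ e^(−βz) ⇒ n₁/n₂ = e^{β(z₂−z₁)} ⇒ β = ln(n₁/n₂)/(z₂−z₁)
β = ln(0.29/0.058) / (3 − 1.1) = ln(5) / 1.9 = 1.6094 / 1.9 = 0.8471 km⁻¹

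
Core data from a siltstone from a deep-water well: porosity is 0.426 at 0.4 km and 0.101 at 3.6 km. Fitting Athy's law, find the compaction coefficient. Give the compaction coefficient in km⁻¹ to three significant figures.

0.450 km⁻¹

Athy: phi(z) = phi₀ e^(−cz) ⇒ phi₁/phi₂ = e^{c(z₂−z₁)} ⇒ c = ln(phi₁/phi₂)/(z₂−z₁)
c = ln(0.426/0.101) / (3.6 − 0.4) = ln(4.218) / 3.2 = 1.4393 / 3.2 = 0.4498 km⁻¹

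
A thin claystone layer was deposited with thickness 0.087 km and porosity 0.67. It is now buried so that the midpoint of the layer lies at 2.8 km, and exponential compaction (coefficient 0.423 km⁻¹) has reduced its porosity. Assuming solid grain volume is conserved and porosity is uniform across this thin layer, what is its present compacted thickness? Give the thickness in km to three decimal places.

0.036 km

Porosity at 2.8 km: n = 0.67·exp(−0.423×2.8) = 0.2050
Solid-volume conservation: h(1−n) = h₀(1−n₀) ⇒ h = h₀·(1−n₀)/(1−n)
h = 0.087 × (1 − 0.67)/(1 − 0.2050) = 0.087 × 0.4151 = 0.0361 km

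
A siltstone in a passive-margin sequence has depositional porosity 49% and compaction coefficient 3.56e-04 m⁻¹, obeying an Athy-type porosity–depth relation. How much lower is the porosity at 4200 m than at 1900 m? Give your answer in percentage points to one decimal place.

13.9 percentage points

Working in km (1 km = 1000 m; β in km⁻¹ = β in m⁻¹ × 1000):
n(1.9) = 0.49·e^(−0.356×1.9) = 0.2491
n(4.2) = 0.49·e^(−0.356×4.2) = 0.1099
Δn = 0.2491 − 0.1099 = 0.1393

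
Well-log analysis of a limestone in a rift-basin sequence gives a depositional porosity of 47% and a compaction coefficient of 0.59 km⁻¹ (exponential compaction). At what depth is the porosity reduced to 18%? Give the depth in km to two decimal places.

1.63 km

Invert Athy's law: z = ln(phi₀/phi) / β
z = ln(0.47/0.18) / 0.59 = ln(2.611) / 0.59 = 0.9598 / 0.59 = 1.627 km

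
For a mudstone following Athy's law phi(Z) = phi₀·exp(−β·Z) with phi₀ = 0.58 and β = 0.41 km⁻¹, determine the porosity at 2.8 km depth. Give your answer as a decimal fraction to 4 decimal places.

0.1840

phi = phi₀·exp(−β·Z) = 0.58 × exp(−0.41 × 2.8) = 0.58 × exp(−1.148)
  = 0.58 × 0.3173 = 0.1840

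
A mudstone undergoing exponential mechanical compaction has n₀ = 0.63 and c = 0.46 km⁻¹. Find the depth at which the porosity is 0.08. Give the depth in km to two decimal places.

Invert Athy's law: Z = ln(n₀/n) / c
Z = ln(0.63/0.08) / 0.46 = ln(7.875) / 0.46 = 2.0637 / 0.46 = 4.486 km

4.49 km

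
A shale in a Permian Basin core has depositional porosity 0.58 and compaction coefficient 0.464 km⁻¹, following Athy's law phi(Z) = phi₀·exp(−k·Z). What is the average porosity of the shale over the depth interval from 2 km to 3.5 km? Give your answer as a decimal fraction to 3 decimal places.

0.165

⟨phi⟩ = (1/(Z₂−Z₁)) ∫ phi₀ e^(−kZ) dZ = phi₀·(e^(−k·Z₁) − e^(−k·Z₂)) / (k·(Z₂−Z₁))
e^(−0.464×2) = 0.3953; e^(−0.464×3.5) = 0.1971
⟨phi⟩ = 0.58 × (0.3953 − 0.1971) / (0.464 × 1.5) = 0.58 × 0.2848 = 0.1652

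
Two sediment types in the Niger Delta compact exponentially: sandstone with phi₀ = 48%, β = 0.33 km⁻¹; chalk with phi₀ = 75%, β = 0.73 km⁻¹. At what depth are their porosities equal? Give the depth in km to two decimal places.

1.12 km

Set phi₀ₐ e^(−βₐz) = phi₀ᵦ e^(−βᵦz) ⇒ ln(phi₀ₐ/phi₀ᵦ) = (βₐ − βᵦ)·z
z = ln(0.48/0.75) / (0.33 − 0.73) = -0.4463 / -0.4 = 1.116 km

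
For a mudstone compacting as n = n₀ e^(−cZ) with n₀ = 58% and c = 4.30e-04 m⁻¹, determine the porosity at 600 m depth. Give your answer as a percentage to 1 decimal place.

Working in km (1 km = 1000 m; c in km⁻¹ = c in m⁻¹ × 1000):
n = n₀·exp(−c·Z) = 0.58 × exp(−0.43 × 0.6) = 0.58 × exp(−0.258)
  = 0.58 × 0.7726 = 0.4481

44.8%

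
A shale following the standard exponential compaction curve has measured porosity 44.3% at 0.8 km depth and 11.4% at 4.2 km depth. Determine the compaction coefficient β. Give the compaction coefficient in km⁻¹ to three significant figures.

0.399 km⁻¹

Athy: phi(Z) = phi₀ e^(−βZ) ⇒ phi₁/phi₂ = e^{β(Z₂−Z₁)} ⇒ β = ln(phi₁/phi₂)/(Z₂−Z₁)
β = ln(0.443/0.114) / (4.2 − 0.8) = ln(3.886) / 3.4 = 1.3574 / 3.4 = 0.3992 km⁻¹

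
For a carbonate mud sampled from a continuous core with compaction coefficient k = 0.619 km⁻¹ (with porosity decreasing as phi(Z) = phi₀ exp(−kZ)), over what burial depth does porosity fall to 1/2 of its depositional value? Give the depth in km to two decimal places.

1.12 km

phi/phi₀ = 1/2 ⇒ exp(−k·Z) = 1/2 ⇒ Z = ln(2) / k
Z = 0.6931 / 0.619 = 1.120 km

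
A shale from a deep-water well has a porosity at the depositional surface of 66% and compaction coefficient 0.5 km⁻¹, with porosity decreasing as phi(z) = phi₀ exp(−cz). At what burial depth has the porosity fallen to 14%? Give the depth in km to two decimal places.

3.10 km

Invert Athy's law: z = ln(phi₀/phi) / c
z = ln(0.66/0.14) / 0.5 = ln(4.714) / 0.5 = 1.5506 / 0.5 = 3.101 km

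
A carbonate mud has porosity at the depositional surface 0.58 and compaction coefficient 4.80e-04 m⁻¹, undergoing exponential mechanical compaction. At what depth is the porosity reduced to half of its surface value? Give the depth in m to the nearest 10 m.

Working in km (1 km = 1000 m; k in km⁻¹ = k in m⁻¹ × 1000):
phi/phi₀ = 1/2 ⇒ exp(−k·Z) = 1/2 ⇒ Z = ln(2) / k
Z = 0.6931 / 0.48 = 1.444 km

1440 m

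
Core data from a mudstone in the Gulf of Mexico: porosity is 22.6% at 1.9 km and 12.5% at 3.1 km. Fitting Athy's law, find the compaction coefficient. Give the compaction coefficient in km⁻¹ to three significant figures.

Athy: φ(d) = φ₀ e^(−βd) ⇒ φ₁/φ₂ = e^{β(d₂−d₁)} ⇒ β = ln(φ₁/φ₂)/(d₂−d₁)
β = ln(0.226/0.125) / (3.1 − 1.9) = ln(1.808) / 1.2 = 0.5922 / 1.2 = 0.4935 km⁻¹

0.494 km⁻¹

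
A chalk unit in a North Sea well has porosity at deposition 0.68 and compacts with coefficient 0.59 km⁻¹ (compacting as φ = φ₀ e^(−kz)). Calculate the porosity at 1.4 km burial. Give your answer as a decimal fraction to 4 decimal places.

φ = φ₀·exp(−k·z) = 0.68 × exp(−0.59 × 1.4) = 0.68 × exp(−0.826)
  = 0.68 × 0.4378 = 0.2977

0.2977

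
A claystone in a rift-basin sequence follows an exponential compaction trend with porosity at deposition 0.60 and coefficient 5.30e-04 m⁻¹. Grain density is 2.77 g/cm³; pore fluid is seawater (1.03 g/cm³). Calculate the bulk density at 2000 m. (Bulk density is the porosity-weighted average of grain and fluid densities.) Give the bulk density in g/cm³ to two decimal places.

2.41 g/cm³

Working in km (1 km = 1000 m; k in km⁻¹ = k in m⁻¹ × 1000):
Porosity at depth: φ = 0.6·exp(−0.53×2) = 0.6×0.3465 = 0.2079
Bulk density: ρ_b = (1−φ)ρ_g + φ·ρ_f = 0.7921×2.77 + 0.2079×1.03
       = 2.194 + 0.214 = 2.408 g/cm³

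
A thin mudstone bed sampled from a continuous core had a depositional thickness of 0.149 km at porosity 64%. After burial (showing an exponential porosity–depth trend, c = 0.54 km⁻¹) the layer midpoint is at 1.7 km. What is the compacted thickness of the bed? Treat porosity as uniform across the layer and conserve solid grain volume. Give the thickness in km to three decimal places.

0.072 km

Porosity at 1.7 km: n = 0.64·exp(−0.54×1.7) = 0.2556
Solid-volume conservation: h(1−n) = h₀(1−n₀) ⇒ h = h₀·(1−n₀)/(1−n)
h = 0.149 × (1 − 0.64)/(1 − 0.2556) = 0.149 × 0.4836 = 0.0721 km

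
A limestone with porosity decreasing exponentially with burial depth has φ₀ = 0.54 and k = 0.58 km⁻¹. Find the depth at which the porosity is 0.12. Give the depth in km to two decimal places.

2.59 km

Invert Athy's law: d = ln(φ₀/φ) / k
d = ln(0.54/0.12) / 0.58 = ln(4.5) / 0.58 = 1.5041 / 0.58 = 2.593 km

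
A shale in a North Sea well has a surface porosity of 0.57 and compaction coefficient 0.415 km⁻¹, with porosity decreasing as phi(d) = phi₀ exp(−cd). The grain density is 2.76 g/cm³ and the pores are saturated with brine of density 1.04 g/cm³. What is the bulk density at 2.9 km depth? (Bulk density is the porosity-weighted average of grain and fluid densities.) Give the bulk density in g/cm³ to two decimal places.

2.47 g/cm³

Porosity at depth: phi = 0.57·exp(−0.415×2.9) = 0.57×0.3001 = 0.1711
Bulk density: ρ_b = (1−phi)ρ_g + phi·ρ_f = 0.8289×2.76 + 0.1711×1.04
       = 2.288 + 0.178 = 2.466 g/cm³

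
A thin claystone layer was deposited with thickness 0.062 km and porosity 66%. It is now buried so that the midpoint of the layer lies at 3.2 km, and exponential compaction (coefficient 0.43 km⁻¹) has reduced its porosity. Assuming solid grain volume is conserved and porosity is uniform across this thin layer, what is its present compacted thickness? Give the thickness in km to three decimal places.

0.025 km

Porosity at 3.2 km: n = 0.66·exp(−0.43×3.2) = 0.1667
Solid-volume conservation: h(1−n) = h₀(1−n₀) ⇒ h = h₀·(1−n₀)/(1−n)
h = 0.062 × (1 − 0.66)/(1 − 0.1667) = 0.062 × 0.4080 = 0.0253 km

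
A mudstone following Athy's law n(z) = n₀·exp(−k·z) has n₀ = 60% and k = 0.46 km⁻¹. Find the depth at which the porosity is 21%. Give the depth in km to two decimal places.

2.28 km

Invert Athy's law: z = ln(n₀/n) / k
z = ln(0.6/0.21) / 0.46 = ln(2.857) / 0.46 = 1.0498 / 0.46 = 2.282 km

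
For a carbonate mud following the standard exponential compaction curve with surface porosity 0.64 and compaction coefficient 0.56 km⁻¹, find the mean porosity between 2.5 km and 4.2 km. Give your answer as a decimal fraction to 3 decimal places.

0.102

⟨φ⟩ = (1/(d₂−d₁)) ∫ φ₀ e^(−βd) dd = φ₀·(e^(−β·d₁) − e^(−β·d₂)) / (β·(d₂−d₁))
e^(−0.56×2.5) = 0.2466; e^(−0.56×4.2) = 0.0952
⟨φ⟩ = 0.64 × (0.2466 − 0.0952) / (0.56 × 1.7) = 0.64 × 0.1591 = 0.1018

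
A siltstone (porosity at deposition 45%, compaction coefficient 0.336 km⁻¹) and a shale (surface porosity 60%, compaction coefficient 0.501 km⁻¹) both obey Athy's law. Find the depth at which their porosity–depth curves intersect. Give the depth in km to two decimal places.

1.74 km

Set φ₀ₐ e^(−cₐd) = φ₀ᵦ e^(−cᵦd) ⇒ ln(φ₀ₐ/φ₀ᵦ) = (cₐ − cᵦ)·d
d = ln(0.45/0.6) / (0.336 − 0.501) = -0.2877 / -0.165 = 1.744 km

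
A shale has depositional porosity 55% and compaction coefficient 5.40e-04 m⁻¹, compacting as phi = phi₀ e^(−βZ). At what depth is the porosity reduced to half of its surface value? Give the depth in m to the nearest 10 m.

1280 m

Working in km (1 km = 1000 m; β in km⁻¹ = β in m⁻¹ × 1000):
phi/phi₀ = 1/2 ⇒ exp(−β·Z) = 1/2 ⇒ Z = ln(2) / β
Z = 0.6931 / 0.54 = 1.284 km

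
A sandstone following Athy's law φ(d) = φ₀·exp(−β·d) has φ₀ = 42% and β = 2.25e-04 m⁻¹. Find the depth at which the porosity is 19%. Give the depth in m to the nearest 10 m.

Working in km (1 km = 1000 m; β in km⁻¹ = β in m⁻¹ × 1000):
Invert Athy's law: d = ln(φ₀/φ) / β
d = ln(0.42/0.19) / 0.225 = ln(2.211) / 0.225 = 0.7932 / 0.225 = 3.525 km

3530 m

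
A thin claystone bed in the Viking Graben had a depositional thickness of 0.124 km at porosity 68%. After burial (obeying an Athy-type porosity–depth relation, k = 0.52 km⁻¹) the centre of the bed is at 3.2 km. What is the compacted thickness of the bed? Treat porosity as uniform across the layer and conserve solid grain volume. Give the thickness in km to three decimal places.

Porosity at 3.2 km: φ = 0.68·exp(−0.52×3.2) = 0.1288
Solid-volume conservation: h(1−φ) = h₀(1−φ₀) ⇒ h = h₀·(1−φ₀)/(1−φ)
h = 0.124 × (1 − 0.68)/(1 − 0.1288) = 0.124 × 0.3673 = 0.0455 km

0.046 km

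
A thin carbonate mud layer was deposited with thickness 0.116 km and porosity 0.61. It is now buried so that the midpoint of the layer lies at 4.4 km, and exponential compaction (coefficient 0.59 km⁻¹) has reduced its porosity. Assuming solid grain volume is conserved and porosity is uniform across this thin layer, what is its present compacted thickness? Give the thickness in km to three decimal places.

Porosity at 4.4 km: n = 0.61·exp(−0.59×4.4) = 0.0455
Solid-volume conservation: h(1−n) = h₀(1−n₀) ⇒ h = h₀·(1−n₀)/(1−n)
h = 0.116 × (1 − 0.61)/(1 − 0.0455) = 0.116 × 0.4086 = 0.0474 km

0.047 km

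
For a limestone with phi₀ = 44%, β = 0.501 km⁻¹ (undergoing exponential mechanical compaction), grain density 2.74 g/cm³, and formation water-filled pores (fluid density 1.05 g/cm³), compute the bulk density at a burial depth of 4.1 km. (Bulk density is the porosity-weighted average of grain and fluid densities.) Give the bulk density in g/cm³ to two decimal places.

2.64 g/cm³

Porosity at depth: phi = 0.44·exp(−0.501×4.1) = 0.44×0.1282 = 0.0564
Bulk density: ρ_b = (1−phi)ρ_g + phi·ρ_f = 0.9436×2.74 + 0.0564×1.05
       = 2.585 + 0.059 = 2.645 g/cm³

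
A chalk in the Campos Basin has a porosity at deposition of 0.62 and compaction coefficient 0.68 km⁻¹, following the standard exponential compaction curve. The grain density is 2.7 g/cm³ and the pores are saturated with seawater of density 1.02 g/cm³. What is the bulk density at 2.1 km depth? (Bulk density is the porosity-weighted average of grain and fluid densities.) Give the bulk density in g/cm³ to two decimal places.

Porosity at depth: n = 0.62·exp(−0.68×2.1) = 0.62×0.2398 = 0.1487
Bulk density: ρ_b = (1−n)ρ_g + n·ρ_f = 0.8513×2.7 + 0.1487×1.02
       = 2.299 + 0.152 = 2.450 g/cm³

2.45 g/cm³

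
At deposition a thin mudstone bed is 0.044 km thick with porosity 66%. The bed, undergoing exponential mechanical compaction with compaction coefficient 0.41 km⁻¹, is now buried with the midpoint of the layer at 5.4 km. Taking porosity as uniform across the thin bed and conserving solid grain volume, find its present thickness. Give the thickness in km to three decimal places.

Porosity at 5.4 km: φ = 0.66·exp(−0.41×5.4) = 0.0721
Solid-volume conservation: h(1−φ) = h₀(1−φ₀) ⇒ h = h₀·(1−φ₀)/(1−φ)
h = 0.044 × (1 − 0.66)/(1 − 0.0721) = 0.044 × 0.3664 = 0.0161 km

0.016 km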